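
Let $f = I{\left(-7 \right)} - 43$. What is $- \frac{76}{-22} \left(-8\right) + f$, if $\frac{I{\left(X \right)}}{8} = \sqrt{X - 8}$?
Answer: $- \frac{777}{11} + 8 i \sqrt{15} \approx -70.636 + 30.984 i$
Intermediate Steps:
$I{\left(X \right)} = 8 \sqrt{-8 + X}$ ($I{\left(X \right)} = 8 \sqrt{X - 8} = 8 \sqrt{-8 + X}$)
$f = -43 + 8 i \sqrt{15}$ ($f = 8 \sqrt{-8 - 7} - 43 = 8 \sqrt{-15} - 43 = 8 i \sqrt{15} - 43 = -43 + 8 i \sqrt{15} \approx -43.0 + 30.984 i$)
$- \frac{76}{-22} \left(-8\right) + f = - \frac{76}{-22} \left(-8\right) - \left(43 - 8 i \sqrt{15}\right) = \left(-76\right) \left(- \frac{1}{22}\right) \left(-8\right) - \left(43 - 8 i \sqrt{15}\right) = \frac{38}{11} \left(-8\right) - \left(43 - 8 i \sqrt{15}\right) = - \frac{304}{11} - \left(43 - 8 i \sqrt{15}\right) = - \frac{777}{11} + 8 i \sqrt{15}$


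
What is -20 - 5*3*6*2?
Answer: -200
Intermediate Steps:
-20 - 5*3*6*2 = -20 - 90*2 = -20 - 5*36 = -20 - 180 = -200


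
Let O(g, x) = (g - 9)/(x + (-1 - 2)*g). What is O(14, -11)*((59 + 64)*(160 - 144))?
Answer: -9840/53 ≈ -185.66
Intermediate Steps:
O(g, x) = (-9 + g)/(x - 3*g)
O(14, -11)*((59 + 64)*(160 - 144)) = ((9 - 1*14)/(-1*(-11) + 3*14))*((59 + 64)*(160 - 144)) = ((9 - 14)/(11 + 42))*(123*16) = (-5/53)*1968 = ((1/53)*(-5))*1968 = -5/53*1968 = -9840/53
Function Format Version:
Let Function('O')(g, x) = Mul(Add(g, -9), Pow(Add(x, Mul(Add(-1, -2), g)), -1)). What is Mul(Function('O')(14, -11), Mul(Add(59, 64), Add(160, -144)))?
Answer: Rational(-9840, 53) ≈ -185.66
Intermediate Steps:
Function('O')(g, x) = Mul(Pow(Add(x, Mul(-3, g)), -1), Add(-9, g)) (Function('O')(g, x) = Mul(Add(-9, g), Pow(Add(x, Mul(-3, g)), -1)) = Mul(Pow(Add(x, Mul(-3, g)), -1), Add(-9, g)))
Mul(Function('O')(14, -11), Mul(Add(59, 64), Add(160, -144))) = Mul(Mul(Pow(Add(Mul(-1, -11), Mul(3, 14)), -1), Add(9, Mul(-1, 14))), Mul(Add(59, 64), Add(160, -144))) = Mul(Mul(Pow(Add(11, 42), -1), Add(9, -14)), Mul(123, 16)) = Mul(Mul(Pow(53, -1), -5), 1968) = Mul(Mul(Rational(1, 53), -5), 1968) = Mul(Rational(-5, 53), 1968) = Rational(-9840, 53)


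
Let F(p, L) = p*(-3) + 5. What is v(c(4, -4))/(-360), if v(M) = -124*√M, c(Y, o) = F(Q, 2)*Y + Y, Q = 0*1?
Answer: 31*√6/45 ≈ 1.6874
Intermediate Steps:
Q = 0
F(p, L) = 5 - 3*p (F(p, L) = -3*p + 5 = 5 - 3*p)
c(Y, o) = 6*Y (c(Y, o) = (5 - 3*0)*Y + Y = (5 + 0)*Y + Y = 5*Y + Y = 6*Y)
v(c(4, -4))/(-360) = -124*2*√6/(-360) = -248*√6*(-1/360) = 31*√6/45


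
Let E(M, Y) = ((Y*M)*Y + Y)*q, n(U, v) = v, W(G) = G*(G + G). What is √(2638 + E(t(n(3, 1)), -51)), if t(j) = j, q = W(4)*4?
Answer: 23*√622 ≈ 573.62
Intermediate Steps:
W(G) = 2*G² (W(G) = G*(2*G) = 2*G²)
q = 128 (q = (2*4²)*4 = (2*16)*4 = 32*4 = 128)
E(M, Y) = 128*Y + 128*M*Y² (E(M, Y) = ((Y*M)*Y + Y)*128 = ((M*Y)*Y + Y)*128 = (M*Y² + Y)*128 = (Y + M*Y²)*128 = 128*Y + 128*M*Y²)
√(2638 + E(t(n(3, 1)), -51)) = √(2638 + 128*(-51)*(1 + 1*(-51))) = √(2638 + 128*(-51)*(1 - 51)) = √(2638 + 128*(-51)*(-50)) = √(2638 + 326400) = √329038 = 23*√622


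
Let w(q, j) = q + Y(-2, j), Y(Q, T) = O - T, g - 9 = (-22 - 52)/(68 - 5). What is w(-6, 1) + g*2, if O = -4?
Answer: 293/63 ≈ 4.6508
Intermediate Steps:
g = 493/63 (g = 9 + (-22 - 52)/(68 - 5) = 9 - 74/63 = 493/63 ≈ 7.8254)
Y(Q, T) = -4 - T
w(q, j) = -4 + q - j (w(q, j) = q + (-4 - j) = -4 + q - j)
w(-6, 1) + g*2 = (-4 - 6 - 1*1) + (493/63)*2 = (-4 - 6 - 1) + 986/63 = -11 + 986/63 = 293/63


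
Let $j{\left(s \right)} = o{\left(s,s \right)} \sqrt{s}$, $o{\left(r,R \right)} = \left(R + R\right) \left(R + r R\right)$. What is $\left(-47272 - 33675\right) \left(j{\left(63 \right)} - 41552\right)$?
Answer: $3363509744 - 123370998912 \sqrt{7} \approx -3.2305 \cdot 10^{11}$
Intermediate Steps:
$o{\left(r,R \right)} = 2 R \left(R + R r\right)$
$j{\left(s \right)} = 2 s^{\frac{5}{2}} \left(1 + s\right)$ ($j{\left(s \right)} = 2 s^{2} \left(1 + s\right) \sqrt{s} = 2 s^{\frac{5}{2}} \left(1 + s\right)$)
$\left(-47272 - 33675\right) \left(j{\left(63 \right)} - 41552\right) = \left(-47272 - 33675\right) \left(2 \cdot 63^{\frac{5}{2}} \left(1 + 63\right) - 41552\right) = - 80947 \left(2 \cdot 11907 \sqrt{7} \cdot 64 - 41552\right) = - 80947 \left(1524096 \sqrt{7} - 41552\right) = - 80947 \left(-41552 + 1524096 \sqrt{7}\right) = 3363509744 - 123370998912 \sqrt{7}$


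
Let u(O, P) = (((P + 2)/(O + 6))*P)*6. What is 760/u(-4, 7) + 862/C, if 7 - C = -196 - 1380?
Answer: 1365998/299187 ≈ 4.5657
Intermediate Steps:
C = 1583 (C = 7 - (-196 - 1380) = 7 - 1*(-1576) = 7 + 1576 = 1583)
u(O, P) = 6*P*(2 + P)/(6 + O) (u(O, P) = (((2 + P)/(6 + O))*P)*6 = (P*(2 + P)/(6 + O))*6 = 6*P*(2 + P)/(6 + O))
760/u(-4, 7) + 862/C = 760/((6*7*(2 + 7)/(6 - 4))) + 862/1583 = 760/((6*7*9/2)) + 862*(1/1583) = 760/((6*7*(½)*9)) + 862/1583 = 760/189 + 862/1583 = 1365998/299187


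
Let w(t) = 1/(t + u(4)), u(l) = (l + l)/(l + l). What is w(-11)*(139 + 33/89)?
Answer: -6202/445 ≈ -13.937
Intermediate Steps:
u(l) = 1 (u(l) = (2*l)/((2*l)) = (2*l)*(1/(2*l)) = 1)
w(t) = 1/(1 + t) (w(t) = 1/(t + 1) = 1/(1 + t))
w(-11)*(139 + 33/89) = (139 + 33/89)/(1 - 11) = (139 + 33*(1/89))/(-10) = -(139 + 33/89)/10 = -⅒*12404/89 = -6202/445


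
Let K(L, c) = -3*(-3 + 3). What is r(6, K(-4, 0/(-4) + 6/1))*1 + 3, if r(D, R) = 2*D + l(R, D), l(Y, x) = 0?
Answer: 15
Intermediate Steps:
K(L, c) = 0 (K(L, c) = -3*0 = 0)
r(D, R) = 2*D (r(D, R) = 2*D + 0 = 2*D)
r(6, K(-4, 0/(-4) + 6/1))*1 + 3 = (2*6)*1 + 3 = 12*1 + 3 = 12 + 3 = 15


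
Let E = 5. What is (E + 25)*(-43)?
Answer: -1290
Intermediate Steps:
(E + 25)*(-43) = (5 + 25)*(-43) = 30*(-43) = -1290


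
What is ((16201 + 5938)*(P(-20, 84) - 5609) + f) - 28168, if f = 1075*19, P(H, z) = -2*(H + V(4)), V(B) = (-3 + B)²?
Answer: -123344112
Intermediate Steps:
P(H, z) = -2 - 2*H (P(H, z) = -2*(H + (-3 + 4)²) = -2*(H + 1²) = -2*(H + 1) = -2*(1 + H) = -2 - 2*H)
f = 20425
((16201 + 5938)*(P(-20, 84) - 5609) + f) - 28168 = ((16201 + 5938)*((-2 - 2*(-20)) - 5609) + 20425) - 28168 = (22139*((-2 + 40) - 5609) + 20425) - 28168 = (22139*(38 - 5609) + 20425) - 28168 = (22139*(-5571) + 20425) - 28168 = (-123336369 + 20425) - 28168 = -123315944 - 28168 = -123344112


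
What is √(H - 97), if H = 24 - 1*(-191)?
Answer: √118 ≈ 10.863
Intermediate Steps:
H = 215 (H = 24 + 191 = 215)
√(H - 97) = √(215 - 97) = √118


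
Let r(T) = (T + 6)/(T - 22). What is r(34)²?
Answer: 100/9 ≈ 11.111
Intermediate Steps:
r(T) = (6 + T)/(-22 + T)
r(34)² = ((6 + 34)/(-22 + 34))² = (40/12)² = ((1/12)*40)² = (10/3)² = 100/9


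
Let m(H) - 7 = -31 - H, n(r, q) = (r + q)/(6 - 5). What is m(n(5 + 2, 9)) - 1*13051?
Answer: -13091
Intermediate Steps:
n(r, q) = q + r (n(r, q) = (q + r)/1 = (q + r)*1 = q + r)
m(H) = -24 - H (m(H) = 7 + (-31 - H) = -24 - H)
m(n(5 + 2, 9)) - 1*13051 = (-24 - (9 + (5 + 2))) - 1*13051 = (-24 - (9 + 7)) - 13051 = (-24 - 1*16) - 13051 = (-24 - 16) - 13051 = -40 - 13051 = -13091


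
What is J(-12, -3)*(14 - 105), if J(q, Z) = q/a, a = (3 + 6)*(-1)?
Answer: -364/3 ≈ -121.33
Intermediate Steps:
a = -9 (a = 9*(-1) = -9)
J(q, Z) = -q/9 (J(q, Z) = q/(-9) = q*(-⅑) = -q/9)
J(-12, -3)*(14 - 105) = (-⅑*(-12))*(14 - 105) = (4/3)*(-91) = -364/3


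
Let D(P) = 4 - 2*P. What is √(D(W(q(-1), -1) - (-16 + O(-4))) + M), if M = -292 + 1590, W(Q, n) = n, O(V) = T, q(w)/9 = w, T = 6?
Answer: 2*√321 ≈ 35.833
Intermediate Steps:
q(w) = 9*w
O(V) = 6
M = 1298
√(D(W(q(-1), -1) - (-16 + O(-4))) + M) = √((4 - 2*(-1 - (-16 + 6))) + 1298) = √((4 - 2*(-1 - 1*(-10))) + 1298) = √((4 - 2*(-1 + 10)) + 1298) = √((4 - 2*9) + 1298) = √((4 - 18) + 1298) = √(-14 + 1298) = √1284 = 2*√321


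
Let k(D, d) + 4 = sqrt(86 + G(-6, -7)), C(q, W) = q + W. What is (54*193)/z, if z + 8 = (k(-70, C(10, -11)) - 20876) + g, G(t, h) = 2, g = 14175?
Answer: -23320962/15021427 - 6948*sqrt(22)/15021427 ≈ -1.5547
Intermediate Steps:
C(q, W) = W + q
k(D, d) = -4 + 2*sqrt(22) (k(D, d) = -4 + sqrt(86 + 2) = -4 + sqrt(88) = -4 + 2*sqrt(22))
z = -6713 + 2*sqrt(22) (z = -8 + (((-4 + 2*sqrt(22)) - 20876) + 14175) = -8 + ((-20880 + 2*sqrt(22)) + 14175) = -8 + (-6705 + 2*sqrt(22)) = -6713 + 2*sqrt(22) ≈ -6703.6)
(54*193)/z = (54*193)/(-6713 + 2*sqrt(22)) = 10422/(-6713 + 2*sqrt(22))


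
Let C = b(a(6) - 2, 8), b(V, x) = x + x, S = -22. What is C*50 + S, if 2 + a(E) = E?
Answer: 778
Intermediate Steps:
a(E) = -2 + E
b(V, x) = 2*x
C = 16 (C = 2*8 = 16)
C*50 + S = 16*50 - 22 = 800 - 22 = 778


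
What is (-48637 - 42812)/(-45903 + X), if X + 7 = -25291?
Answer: 91449/71201 ≈ 1.2844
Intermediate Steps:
X = -25298 (X = -7 - 25291 = -25298)
(-48637 - 42812)/(-45903 + X) = (-48637 - 42812)/(-45903 - 25298) = -91449/(-71201) = -91449*(-1/71201) = 91449/71201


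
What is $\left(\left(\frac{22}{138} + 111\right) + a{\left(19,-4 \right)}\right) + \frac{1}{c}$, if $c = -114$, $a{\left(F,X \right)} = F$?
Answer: $\frac{341255}{2622} \approx 130.15$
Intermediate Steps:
$\left(\left(\frac{22}{138} + 111\right) + a{\left(19,-4 \right)}\right) + \frac{1}{c} = \left(\left(\frac{22}{138} + 111\right) + 19\right) + \frac{1}{-114} = \left(\left(22 \cdot \frac{1}{138} + 111\right) + 19\right) - \frac{1}{114} = \left(\left(\frac{11}{69} + 111\right) + 19\right) - \frac{1}{114} = \left(\frac{7670}{69} + 19\right) - \frac{1}{114} = \frac{8981}{69} - \frac{1}{114} = \frac{341255}{2622}$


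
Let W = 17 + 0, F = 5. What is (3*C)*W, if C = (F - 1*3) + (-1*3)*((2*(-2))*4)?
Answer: 2550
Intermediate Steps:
W = 17
C = 50 (C = (5 - 1*3) + (-1*3)*((2*(-2))*4) = (5 - 3) - (-12)*4 = 2 - 3*(-16) = 2 + 48 = 50)
(3*C)*W = (3*50)*17 = 150*17 = 2550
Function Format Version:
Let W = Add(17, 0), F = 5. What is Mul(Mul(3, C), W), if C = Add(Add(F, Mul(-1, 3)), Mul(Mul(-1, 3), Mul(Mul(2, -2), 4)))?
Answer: 2550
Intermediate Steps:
W = 17
C = 50 (C = Add(Add(5, Mul(-1, 3)), Mul(Mul(-1, 3), Mul(Mul(2, -2), 4))) = Add(Add(5, -3), Mul(-3, Mul(-4, 4))) = Add(2, Mul(-3, -16)) = Add(2, 48) = 50)
Mul(Mul(3, C), W) = Mul(Mul(3, 50), 17) = Mul(150, 17) = 2550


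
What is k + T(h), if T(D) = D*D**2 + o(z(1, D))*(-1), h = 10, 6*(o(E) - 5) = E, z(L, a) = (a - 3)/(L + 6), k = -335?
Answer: 3959/6 ≈ 659.83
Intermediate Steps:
z(L, a) = (-3 + a)/(6 + L)
o(E) = 5 + E/6
T(D) = -69/14 + D**3 - D/42 (T(D) = D*D**2 + (5 + ((-3 + D)/(6 + 1))/6)*(-1) = D**3 + (5 + ((-3 + D)/7)/6)*(-1) = D**3 + (5 + (-3/7 + D/7)/6)*(-1) = D**3 + (5 + (-1/14 + D/42))*(-1) = D**3 + (69/14 + D/42)*(-1) = D**3 + (-69/14 - D/42) = -69/14 + D**3 - D/42)
k + T(h) = -335 + (-69/14 + 10**3 - 1/42*10) = -335 + (-69/14 + 1000 - 5/21) = -335 + 5969/6 = 3959/6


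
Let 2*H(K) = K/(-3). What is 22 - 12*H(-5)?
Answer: 12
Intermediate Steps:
H(K) = -K/6 (H(K) = (K/(-3))/2 = (K*(-1/3))/2 = (-K/3)/2 = -K/6)
22 - 12*H(-5) = 22 - (-2)*(-5) = 22 - 12*5/6 = 22 - 10 = 12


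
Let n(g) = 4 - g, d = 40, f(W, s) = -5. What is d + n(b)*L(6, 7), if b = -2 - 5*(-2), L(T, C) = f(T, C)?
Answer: 60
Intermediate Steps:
L(T, C) = -5
b = 8 (b = -2 + 10 = 8)
d + n(b)*L(6, 7) = 40 + (4 - 1*8)*(-5) = 40 + (4 - 8)*(-5) = 40 - 4*(-5) = 40 + 20 = 60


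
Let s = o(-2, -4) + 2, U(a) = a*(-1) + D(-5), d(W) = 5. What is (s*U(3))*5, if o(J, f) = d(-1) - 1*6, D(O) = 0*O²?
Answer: -15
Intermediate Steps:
D(O) = 0
U(a) = -a (U(a) = a*(-1) + 0 = -a + 0 = -a)
o(J, f) = -1 (o(J, f) = 5 - 1*6 = 5 - 6 = -1)
s = 1 (s = -1 + 2 = 1)
(s*U(3))*5 = (1*(-1*3))*5 = (1*(-3))*5 = -3*5 = -15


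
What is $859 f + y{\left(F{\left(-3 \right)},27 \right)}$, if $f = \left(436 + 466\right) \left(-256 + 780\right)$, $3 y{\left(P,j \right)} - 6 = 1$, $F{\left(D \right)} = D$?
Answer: $\frac{1218013903}{3} \approx 4.06 \cdot 10^{8}$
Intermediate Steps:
$y{\left(P,j \right)} = \frac{7}{3}$ ($y{\left(P,j \right)} = 2 + \frac{1}{3} \cdot 1 = 2 + \frac{1}{3} = \frac{7}{3}$)
$f = 472648$ ($f = 902 \cdot 524 = 472648$)
$859 f + y{\left(F{\left(-3 \right)},27 \right)} = 859 \cdot 472648 + \frac{7}{3} = 406004632 + \frac{7}{3} = \frac{1218013903}{3}$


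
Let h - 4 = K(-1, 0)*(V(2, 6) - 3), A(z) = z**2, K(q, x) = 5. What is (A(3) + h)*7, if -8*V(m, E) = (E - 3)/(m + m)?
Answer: -553/32 ≈ -17.281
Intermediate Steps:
V(m, E) = -(-3 + E)/(16*m) (V(m, E) = -(E - 3)/(8*(m + m)) = -(-3 + E)/(8*(2*m)) = -(-3 + E)*1/(2*m)/8 = -(-3 + E)/(16*m))
h = -367/32 (h = 4 + 5*((1/16)*(3 - 1*6)/2 - 3) = 4 + 5*((1/16)*(1/2)*(3 - 6) - 3) = 4 + 5*((1/16)*(1/2)*(-3) - 3) = 4 + 5*(-3/32 - 3) = 4 + 5*(-99/32) = 4 - 495/32 = -367/32 ≈ -11.469)
(A(3) + h)*7 = (3**2 - 367/32)*7 = (9 - 367/32)*7 = -79/32*7 = -553/32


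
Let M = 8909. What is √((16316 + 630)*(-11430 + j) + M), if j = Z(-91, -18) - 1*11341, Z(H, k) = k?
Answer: 3*I*√42908165 ≈ 19651.0*I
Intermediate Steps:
j = -11359 (j = -18 - 1*11341 = -18 - 11341 = -11359)
√((16316 + 630)*(-11430 + j) + M) = √((16316 + 630)*(-11430 - 11359) + 8909) = √(16946*(-22789) + 8909) = √(-386182394 + 8909) = √(-386173485) = 3*I*√42908165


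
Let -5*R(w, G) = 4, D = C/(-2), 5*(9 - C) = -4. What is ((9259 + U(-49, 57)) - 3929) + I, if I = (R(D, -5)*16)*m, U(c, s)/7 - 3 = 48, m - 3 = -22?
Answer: 29651/5 ≈ 5930.2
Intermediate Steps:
m = -19 (m = 3 - 22 = -19)
U(c, s) = 357 (U(c, s) = 21 + 7*48 = 21 + 336 = 357)
C = 49/5 (C = 9 - ⅕*(-4) = 9 + ⅘ = 49/5 ≈ 9.8000)
D = -49/10 (D = (49/5)/(-2) = (49/5)*(-½) = -49/10 ≈ -4.9000)
R(w, G) = -⅘ (R(w, G) = -⅕*4 = -⅘)
I = 1216/5 (I = -⅘*16*(-19) = -64/5*(-19) = 1216/5 ≈ 243.20)
((9259 + U(-49, 57)) - 3929) + I = ((9259 + 357) - 3929) + 1216/5 = (9616 - 3929) + 1216/5 = 5687 + 1216/5 = 29651/5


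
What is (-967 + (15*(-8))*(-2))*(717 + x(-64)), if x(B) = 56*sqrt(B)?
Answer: -521259 - 325696*I ≈ -5.2126e+5 - 3.257e+5*I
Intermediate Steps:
(-967 + (15*(-8))*(-2))*(717 + x(-64)) = (-967 + (15*(-8))*(-2))*(717 + 56*sqrt(-64)) = (-967 - 120*(-2))*(717 + 56*(8*I)) = (-967 + 240)*(717 + 448*I) = -727*(717 + 448*I) = -521259 - 325696*I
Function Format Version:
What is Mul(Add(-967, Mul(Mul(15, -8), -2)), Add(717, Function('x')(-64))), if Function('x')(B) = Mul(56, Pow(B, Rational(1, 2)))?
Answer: Add(-521259, Mul(-325696, I)) ≈ Add(-5.2126e+5, Mul(-3.2570e+5, I))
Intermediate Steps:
Mul(Add(-967, Mul(Mul(15, -8), -2)), Add(717, Function('x')(-64))) = Mul(Add(-967, Mul(Mul(15, -8), -2)), Add(717, Mul(56, Pow(-64, Rational(1, 2))))) = Mul(Add(-967, Mul(-120, -2)), Add(717, Mul(56, Mul(8, I)))) = Mul(Add(-967, 240), Add(717, Mul(448, I))) = Mul(-727, Add(717, Mul(448, I))) = Add(-521259, Mul(-325696, I))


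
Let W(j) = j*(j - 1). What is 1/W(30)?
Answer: 1/870 ≈ 0.0011494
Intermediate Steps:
W(j) = j*(-1 + j)
1/W(30) = 1/(30*(-1 + 30)) = 1/(30*29) = 1/870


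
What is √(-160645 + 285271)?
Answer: √124626 ≈ 353.02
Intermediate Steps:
√(-160645 + 285271) = √124626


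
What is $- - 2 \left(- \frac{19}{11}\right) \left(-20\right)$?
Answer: $\frac{760}{11} \approx 69.091$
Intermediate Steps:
$- - 2 \left(- \frac{19}{11}\right) \left(-20\right) = - - 2 \left(\left(-19\right) \frac{1}{11}\right) \left(-20\right) = - \left(-2\right) \left(- \frac{19}{11}\right) \left(-20\right) = - \frac{38 \left(-20\right)}{11} = \left(-1\right) \left(- \frac{760}{11}\right) = \frac{760}{11}$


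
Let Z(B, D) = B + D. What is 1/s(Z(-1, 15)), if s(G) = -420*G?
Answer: -1/5880 ≈ -0.00017007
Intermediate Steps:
1/s(Z(-1, 15)) = 1/(-420*(-1 + 15)) = 1/(-420*14) = 1/(-5880) = -1/5880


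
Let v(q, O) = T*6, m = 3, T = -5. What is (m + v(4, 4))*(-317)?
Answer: 8559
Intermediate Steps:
v(q, O) = -30 (v(q, O) = -5*6 = -30)
(m + v(4, 4))*(-317) = (3 - 30)*(-317) = -27*(-317) = 8559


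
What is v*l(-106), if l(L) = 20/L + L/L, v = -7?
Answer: -301/53 ≈ -5.6792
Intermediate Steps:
l(L) = 1 + 20/L (l(L) = 20/L + 1 = 1 + 20/L)
v*l(-106) = -7*(20 - 106)/(-106) = -(-7)*(-86)/106 = -7*43/53 = -301/53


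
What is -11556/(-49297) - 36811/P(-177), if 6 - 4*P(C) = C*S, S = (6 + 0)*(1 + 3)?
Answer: -3604764122/104854719 ≈ -34.379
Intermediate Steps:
S = 24 (S = 6*4 = 24)
P(C) = 3/2 - 6*C (P(C) = 3/2 - C*24/4 = 3/2 - 6*C)
-11556/(-49297) - 36811/P(-177) = -11556/(-49297) - 36811/(3/2 - 6*(-177)) = -11556*(-1/49297) - 36811/(3/2 + 1062) = 11556/49297 - 36811/2127/2 = 11556/49297 - 36811*2/2127 = 11556/49297 - 73622/2127 = -3604764122/104854719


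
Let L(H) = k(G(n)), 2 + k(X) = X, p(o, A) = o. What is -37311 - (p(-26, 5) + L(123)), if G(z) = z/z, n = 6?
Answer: -37284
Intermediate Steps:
G(z) = 1
k(X) = -2 + X
L(H) = -1 (L(H) = -2 + 1 = -1)
-37311 - (p(-26, 5) + L(123)) = -37311 - (-26 - 1) = -37311 - 1*(-27) = -37311 + 27 = -37284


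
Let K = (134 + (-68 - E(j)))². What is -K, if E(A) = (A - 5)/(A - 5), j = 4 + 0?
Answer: -4225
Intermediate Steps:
j = 4
E(A) = 1 (E(A) = (-5 + A)/(-5 + A) = 1)
K = 4225 (K = (134 + (-68 - 1*1))² = (134 + (-68 - 1))² = (134 - 69)² = 65² = 4225)
-K = -1*4225 = -4225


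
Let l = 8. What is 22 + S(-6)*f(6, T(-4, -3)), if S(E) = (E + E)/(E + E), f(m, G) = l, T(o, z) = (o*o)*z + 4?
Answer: 30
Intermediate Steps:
T(o, z) = 4 + z*o**2 (T(o, z) = o**2*z + 4 = z*o**2 + 4 = 4 + z*o**2)
f(m, G) = 8
S(E) = 1 (S(E) = (2*E)/((2*E)) = (2*E)*(1/(2*E)) = 1)
22 + S(-6)*f(6, T(-4, -3)) = 22 + 1*8 = 22 + 8 = 30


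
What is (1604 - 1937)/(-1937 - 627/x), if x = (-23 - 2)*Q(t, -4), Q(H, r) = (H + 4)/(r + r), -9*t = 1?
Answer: 291375/1740019 ≈ 0.16745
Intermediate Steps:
t = -⅑ (t = -⅑*1 = -⅑ ≈ -0.11111)
Q(H, r) = (4 + H)/(2*r) (Q(H, r) = (4 + H)/((2*r)) = (4 + H)*(1/(2*r)) = (4 + H)/(2*r))
x = 875/72 (x = (-23 - 2)*((½)*(4 - ⅑)/(-4)) = -25*(-1)*35/(2*4*9) = -25*(-35/72) = 875/72 ≈ 12.153)
(1604 - 1937)/(-1937 - 627/x) = (1604 - 1937)/(-1937 - 627/875/72) = -333/(-1937 - 627*72/875) = -333/(-1937 - 45144/875) = -333/(-1740019/875) = -333*(-875/1740019) = 291375/1740019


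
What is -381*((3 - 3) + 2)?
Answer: -762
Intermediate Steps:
-381*((3 - 3) + 2) = -381*(0 + 2) = -381*2 = -762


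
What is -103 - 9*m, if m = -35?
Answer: 212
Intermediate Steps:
-103 - 9*m = -103 - 9*(-35) = -103 + 315 = 212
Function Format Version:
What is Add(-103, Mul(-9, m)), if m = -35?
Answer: 212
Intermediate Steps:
Add(-103, Mul(-9, m)) = Add(-103, Mul(-9, -35)) = Add(-103, 315) = 212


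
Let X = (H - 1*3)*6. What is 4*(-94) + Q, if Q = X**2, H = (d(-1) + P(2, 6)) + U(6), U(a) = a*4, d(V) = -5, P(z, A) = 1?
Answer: 10028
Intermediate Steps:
U(a) = 4*a
H = 20 (H = (-5 + 1) + 4*6 = -4 + 24 = 20)
X = 102 (X = (20 - 1*3)*6 = (20 - 3)*6 = 17*6 = 102)
Q = 10404 (Q = 102**2 = 10404)
4*(-94) + Q = 4*(-94) + 10404 = -376 + 10404 = 10028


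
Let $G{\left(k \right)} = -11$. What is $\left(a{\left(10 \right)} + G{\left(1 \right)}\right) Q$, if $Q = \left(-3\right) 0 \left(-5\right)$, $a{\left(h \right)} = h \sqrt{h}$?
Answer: $0$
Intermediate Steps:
$a{\left(h \right)} = h^{\frac{3}{2}}$
$Q = 0$ ($Q = 0 \left(-5\right) = 0$)
$\left(a{\left(10 \right)} + G{\left(1 \right)}\right) Q = \left(10^{\frac{3}{2}} - 11\right) 0 = \left(10 \sqrt{10} - 11\right) 0 = \left(-11 + 10 \sqrt{10}\right) 0 = 0$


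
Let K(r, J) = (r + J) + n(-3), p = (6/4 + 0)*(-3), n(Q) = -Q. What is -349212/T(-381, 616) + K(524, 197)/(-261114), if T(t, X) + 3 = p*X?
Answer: 15197022178/120765225 ≈ 125.84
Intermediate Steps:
p = -9/2 (p = (6*(¼) + 0)*(-3) = (3/2 + 0)*(-3) = (3/2)*(-3) = -9/2 ≈ -4.5000)
T(t, X) = -3 - 9*X/2
K(r, J) = 3 + J + r (K(r, J) = (r + J) - 1*(-3) = (J + r) + 3 = 3 + J + r)
-349212/T(-381, 616) + K(524, 197)/(-261114) = -349212/(-3 - 9/2*616) + (3 + 197 + 524)/(-261114) = -349212/(-3 - 2772) + 724*(-1/261114) = -349212/(-2775) - 362/130557 = -349212*(-1/2775) - 362/130557 = 116404/925 - 362/130557 = 15197022178/120765225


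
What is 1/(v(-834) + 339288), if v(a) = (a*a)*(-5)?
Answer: -1/3138492 ≈ -3.1862e-7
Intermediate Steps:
v(a) = -5*a² (v(a) = a²*(-5) = -5*a²)
1/(v(-834) + 339288) = 1/(-5*(-834)² + 339288) = 1/(-5*695556 + 339288) = 1/(-3477780 + 339288) = 1/(-3138492) = -1/3138492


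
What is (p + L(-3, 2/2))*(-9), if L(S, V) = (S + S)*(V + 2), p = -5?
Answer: 207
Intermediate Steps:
L(S, V) = 2*S*(2 + V) (L(S, V) = (2*S)*(2 + V) = 2*S*(2 + V))
(p + L(-3, 2/2))*(-9) = (-5 + 2*(-3)*(2 + 2/2))*(-9) = (-5 + 2*(-3)*(2 + 2*(½)))*(-9) = (-5 + 2*(-3)*(2 + 1))*(-9) = (-5 + 2*(-3)*3)*(-9) = (-5 - 18)*(-9) = -23*(-9) = 207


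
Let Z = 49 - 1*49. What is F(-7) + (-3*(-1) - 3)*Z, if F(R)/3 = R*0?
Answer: 0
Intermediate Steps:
Z = 0 (Z = 49 - 49 = 0)
F(R) = 0 (F(R) = 3*(R*0) = 3*0 = 0)
F(-7) + (-3*(-1) - 3)*Z = 0 + (-3*(-1) - 3)*0 = 0 + (3 - 3)*0 = 0 + 0*0 = 0 + 0 = 0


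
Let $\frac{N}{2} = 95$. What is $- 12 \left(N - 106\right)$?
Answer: $-1008$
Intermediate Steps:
$N = 190$ ($N = 2 \cdot 95 = 190$)
$- 12 \left(N - 106\right) = - 12 \left(190 - 106\right) = \left(-12\right) 84 = -1008$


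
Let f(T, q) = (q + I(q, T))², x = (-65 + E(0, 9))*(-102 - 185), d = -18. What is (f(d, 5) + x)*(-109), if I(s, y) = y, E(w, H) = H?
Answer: -1770269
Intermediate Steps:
x = 16072 (x = (-65 + 9)*(-102 - 185) = -56*(-287) = 16072)
f(T, q) = (T + q)² (f(T, q) = (q + T)² = (T + q)²)
(f(d, 5) + x)*(-109) = ((-18 + 5)² + 16072)*(-109) = ((-13)² + 16072)*(-109) = (169 + 16072)*(-109) = 16241*(-109) = -1770269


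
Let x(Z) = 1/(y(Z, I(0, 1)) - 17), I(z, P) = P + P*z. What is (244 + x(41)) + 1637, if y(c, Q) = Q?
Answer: 30095/16 ≈ 1880.9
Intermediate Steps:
x(Z) = -1/16 (x(Z) = 1/(1*(1 + 0) - 17) = 1/(1*1 - 17) = 1/(1 - 17) = 1/(-16) = -1/16)
(244 + x(41)) + 1637 = (244 - 1/16) + 1637 = 3903/16 + 1637 = 30095/16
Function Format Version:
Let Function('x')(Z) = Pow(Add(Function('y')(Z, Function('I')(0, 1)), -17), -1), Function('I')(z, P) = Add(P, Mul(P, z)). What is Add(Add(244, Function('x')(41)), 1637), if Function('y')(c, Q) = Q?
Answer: Rational(30095, 16) ≈ 1880.9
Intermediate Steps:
Function('x')(Z) = Rational(-1, 16) (Function('x')(Z) = Pow(Add(Mul(1, Add(1, 0)), -17), -1) = Pow(Add(Mul(1, 1), -17), -1) = Pow(Add(1, -17), -1) = Pow(-16, -1) = Rational(-1, 16))
Add(Add(244, Function('x')(41)), 1637) = Add(Add(244, Rational(-1, 16)), 1637) = Add(Rational(3903, 16), 1637) = Rational(30095, 16)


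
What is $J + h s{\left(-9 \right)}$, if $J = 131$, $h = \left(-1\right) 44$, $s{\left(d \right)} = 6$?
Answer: $-133$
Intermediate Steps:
$h = -44$
$J + h s{\left(-9 \right)} = 131 - 264 = -133$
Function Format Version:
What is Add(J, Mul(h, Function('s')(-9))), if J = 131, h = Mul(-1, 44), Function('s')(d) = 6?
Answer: -133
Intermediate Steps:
h = -44
Add(J, Mul(h, Function('s')(-9))) = Add(131, Mul(-44, 6)) = Add(131, -264) = -133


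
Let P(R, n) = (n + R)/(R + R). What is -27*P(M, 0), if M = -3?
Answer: -27/2 ≈ -13.500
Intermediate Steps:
P(R, n) = (R + n)/(2*R) (P(R, n) = (R + n)/((2*R)) = (R + n)*(1/(2*R)) = (R + n)/(2*R))
-27*P(M, 0) = -27*(-3 + 0)/(2*(-3)) = -27*(-1)*(-3)/(2*3) = -27*½ = -27/2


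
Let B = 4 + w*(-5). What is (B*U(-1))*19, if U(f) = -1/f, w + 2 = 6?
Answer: -304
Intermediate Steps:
w = 4 (w = -2 + 6 = 4)
B = -16 (B = 4 + 4*(-5) = 4 - 20 = -16)
(B*U(-1))*19 = -(-16)/(-1)*19 = -(-16)*(-1)*19 = -16*1*19 = -16*19 = -304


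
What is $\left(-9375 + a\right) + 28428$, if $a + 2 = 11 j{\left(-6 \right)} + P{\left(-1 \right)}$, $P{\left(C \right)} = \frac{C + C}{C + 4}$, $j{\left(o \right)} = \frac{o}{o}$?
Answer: $\frac{57184}{3} \approx 19061.0$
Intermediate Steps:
$j{\left(o \right)} = 1$
$P{\left(C \right)} = \frac{2 C}{4 + C}$
$a = \frac{25}{3}$ ($a = -2 + \left(11 \cdot 1 + 2 \left(-1\right) \frac{1}{4 - 1}\right) = -2 + \left(11 + 2 \left(-1\right) \frac{1}{3}\right) = -2 + \left(11 - \frac{2}{3}\right) = -2 + \frac{31}{3} = \frac{25}{3} \approx 8.3333$)
$\left(-9375 + a\right) + 28428 = \left(-9375 + \frac{25}{3}\right) + 28428 = - \frac{28100}{3} + 28428 = \frac{57184}{3}$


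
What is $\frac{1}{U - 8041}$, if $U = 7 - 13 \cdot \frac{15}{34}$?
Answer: $- \frac{34}{273351} \approx -0.00012438$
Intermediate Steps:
$U = \frac{43}{34}$ ($U = 7 - 13 \cdot 15 \cdot \frac{1}{34} = 7 - \frac{195}{34} = \frac{43}{34} \approx 1.2647$)
$\frac{1}{U - 8041} = \frac{1}{\frac{43}{34} - 8041} = \frac{1}{- \frac{273351}{34}} = - \frac{34}{273351}$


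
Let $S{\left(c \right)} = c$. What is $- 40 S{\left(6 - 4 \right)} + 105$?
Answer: $25$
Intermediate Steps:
$- 40 S{\left(6 - 4 \right)} + 105 = - 40 \left(6 - 4\right) + 105 = \left(-40\right) 2 + 105 = -80 + 105 = 25$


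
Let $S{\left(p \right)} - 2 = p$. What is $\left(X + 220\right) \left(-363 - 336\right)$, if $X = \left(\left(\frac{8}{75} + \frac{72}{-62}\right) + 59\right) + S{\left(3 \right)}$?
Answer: $- \frac{153278584}{775} \approx -1.9778 \cdot 10^{5}$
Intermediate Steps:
$S{\left(p \right)} = 2 + p$
$X = \frac{146348}{2325}$ ($X = \left(\left(\frac{8}{75} + \frac{72}{-62}\right) + 59\right) + \left(2 + 3\right) = \left(\left(8 \cdot \frac{1}{75} + 72 \left(- \frac{1}{62}\right)\right) + 59\right) + 5 = \left(\left(\frac{8}{75} - \frac{36}{31}\right) + 59\right) + 5 = \left(- \frac{2452}{2325} + 59\right) + 5 = \frac{134723}{2325} + 5 = \frac{146348}{2325} \approx 62.945$)
$\left(X + 220\right) \left(-363 - 336\right) = \left(\frac{146348}{2325} + 220\right) \left(-363 - 336\right) = \frac{657848}{2325} \left(-699\right) = - \frac{153278584}{775}$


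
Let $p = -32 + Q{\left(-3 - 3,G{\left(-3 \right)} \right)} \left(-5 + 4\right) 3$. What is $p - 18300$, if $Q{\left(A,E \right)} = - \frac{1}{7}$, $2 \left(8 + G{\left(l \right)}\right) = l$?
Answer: $- \frac{128321}{7} \approx -18332.0$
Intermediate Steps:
$G{\left(l \right)} = -8 + \frac{l}{2}$
$Q{\left(A,E \right)} = - \frac{1}{7}$ ($Q{\left(A,E \right)} = \left(-1\right) \frac{1}{7} = - \frac{1}{7}$)
$p = - \frac{221}{7}$ ($p = -32 - \frac{\left(-5 + 4\right) 3}{7} = -32 - \frac{\left(-1\right) 3}{7} = -32 - - \frac{3}{7} = -32 + \frac{3}{7} = - \frac{221}{7} \approx -31.571$)
$p - 18300 = - \frac{221}{7} - 18300 = - \frac{128321}{7}$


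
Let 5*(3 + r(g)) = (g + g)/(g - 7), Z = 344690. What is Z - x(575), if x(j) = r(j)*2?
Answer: 48946717/142 ≈ 3.4470e+5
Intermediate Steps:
r(g) = -3 + 2*g/(5*(-7 + g)) (r(g) = -3 + ((g + g)/(g - 7))/5 = -3 + ((2*g)/(-7 + g))/5 = -3 + (2*g/(-7 + g))/5 = -3 + 2*g/(5*(-7 + g)))
x(j) = 2*(105 - 13*j)/(5*(-7 + j)) (x(j) = ((105 - 13*j)/(5*(-7 + j)))*2 = 2*(105 - 13*j)/(5*(-7 + j)))
Z - x(575) = 344690 - 2*(105 - 13*575)/(5*(-7 + 575)) = 344690 - 2*(105 - 7475)/(5*568) = 344690 - 2*(-7370)/(5*568) = 344690 - 1*(-737/142) = 344690 + 737/142 = 48946717/142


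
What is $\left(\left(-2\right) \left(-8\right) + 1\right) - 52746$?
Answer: $-52729$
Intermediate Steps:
$\left(\left(-2\right) \left(-8\right) + 1\right) - 52746 = \left(16 + 1\right) - 52746 = 17 - 52746 = -52729$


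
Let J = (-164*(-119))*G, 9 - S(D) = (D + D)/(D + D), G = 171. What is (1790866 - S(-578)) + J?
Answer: 5128094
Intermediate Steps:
S(D) = 8 (S(D) = 9 - (D + D)/(D + D) = 9 - 2*D/(2*D) = 9 - 2*D*1/(2*D) = 9 - 1*1 = 9 - 1 = 8)
J = 3337236 (J = -164*(-119)*171 = 19516*171 = 3337236)
(1790866 - S(-578)) + J = (1790866 - 1*8) + 3337236 = (1790866 - 8) + 3337236 = 1790858 + 3337236 = 5128094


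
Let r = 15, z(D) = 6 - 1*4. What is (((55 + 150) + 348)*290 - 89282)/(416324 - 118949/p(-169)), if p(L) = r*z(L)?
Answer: 2132640/12370771 ≈ 0.17239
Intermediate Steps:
z(D) = 2 (z(D) = 6 - 4 = 2)
p(L) = 30 (p(L) = 15*2 = 30)
(((55 + 150) + 348)*290 - 89282)/(416324 - 118949/p(-169)) = (((55 + 150) + 348)*290 - 89282)/(416324 - 118949/30) = ((205 + 348)*290 - 89282)/(416324 - 118949*1/30) = (553*290 - 89282)/(416324 - 118949/30) = (160370 - 89282)/(12370771/30) = 71088*(30/12370771) = 2132640/12370771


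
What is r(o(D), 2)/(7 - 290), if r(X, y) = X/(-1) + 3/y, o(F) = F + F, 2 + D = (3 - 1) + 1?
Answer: 1/566 ≈ 0.0017668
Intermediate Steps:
D = 1 (D = -2 + ((3 - 1) + 1) = -2 + (2 + 1) = -2 + 3 = 1)
o(F) = 2*F
r(X, y) = -X + 3/y (r(X, y) = X*(-1) + 3/y = -X + 3/y)
r(o(D), 2)/(7 - 290) = (-2 + 3/2)/(7 - 290) = (-1*2 + 3*(½))/(-283) = -(-2 + 3/2)/283 = -1/283*(-½) = 1/566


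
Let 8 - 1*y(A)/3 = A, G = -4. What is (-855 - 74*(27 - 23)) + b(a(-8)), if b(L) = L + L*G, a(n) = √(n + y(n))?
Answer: -1151 - 6*√10 ≈ -1170.0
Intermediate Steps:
y(A) = 24 - 3*A
a(n) = √(24 - 2*n) (a(n) = √(n + (24 - 3*n)) = √(24 - 2*n))
b(L) = -3*L (b(L) = L + L*(-4) = L - 4*L = -3*L)
(-855 - 74*(27 - 23)) + b(a(-8)) = (-855 - 74*(27 - 23)) - 3*√(24 - 2*(-8)) = (-855 - 74*4) - 3*√(24 + 16) = (-855 - 296) - 6*√10 = -1151 - 6*√10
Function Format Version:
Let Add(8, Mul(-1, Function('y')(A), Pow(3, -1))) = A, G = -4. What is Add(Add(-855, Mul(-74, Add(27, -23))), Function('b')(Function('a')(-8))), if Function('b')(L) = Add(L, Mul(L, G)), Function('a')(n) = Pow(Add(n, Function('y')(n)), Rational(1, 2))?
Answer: Add(-1151, Mul(-6, Pow(10, Rational(1, 2)))) ≈ -1170.0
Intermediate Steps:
Function('y')(A) = Add(24, Mul(-3, A))
Function('a')(n) = Pow(Add(24, Mul(-2, n)), Rational(1, 2)) (Function('a')(n) = Pow(Add(n, Add(24, Mul(-3, n))), Rational(1, 2)) = Pow(Add(24, Mul(-2, n)), Rational(1, 2)))
Function('b')(L) = Mul(-3, L) (Function('b')(L) = Add(L, Mul(L, -4)) = Add(L, Mul(-4, L)) = Mul(-3, L))
Add(Add(-855, Mul(-74, Add(27, -23))), Function('b')(Function('a')(-8))) = Add(Add(-855, Mul(-74, Add(27, -23))), Mul(-3, Pow(Add(24, Mul(-2, -8)), Rational(1, 2)))) = Add(Add(-855, Mul(-74, 4)), Mul(-3, Pow(Add(24, 16), Rational(1, 2)))) = Add(Add(-855, -296), Mul(-3, Pow(40, Rational(1, 2)))) = Add(-1151, Mul(-3, Mul(2, Pow(10, Rational(1, 2))))) = Add(-1151, Mul(-6, Pow(10, Rational(1, 2))))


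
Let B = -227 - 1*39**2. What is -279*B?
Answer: 487692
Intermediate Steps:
B = -1748 (B = -227 - 1*1521 = -227 - 1521 = -1748)
-279*B = -279*(-1748) = 487692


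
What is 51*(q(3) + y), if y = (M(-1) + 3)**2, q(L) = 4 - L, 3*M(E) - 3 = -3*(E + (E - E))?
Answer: 1326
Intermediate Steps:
M(E) = 1 - E (M(E) = 1 + (-3*(E + (E - E)))/3 = 1 + (-3*(E + 0))/3 = 1 + (-3*E)/3 = 1 - E)
y = 25 (y = ((1 - 1*(-1)) + 3)**2 = ((1 + 1) + 3)**2 = (2 + 3)**2 = 5**2 = 25)
51*(q(3) + y) = 51*((4 - 1*3) + 25) = 51*((4 - 3) + 25) = 51*(1 + 25) = 51*26 = 1326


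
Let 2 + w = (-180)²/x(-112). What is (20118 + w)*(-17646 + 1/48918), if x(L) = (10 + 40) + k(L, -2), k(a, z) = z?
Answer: -17946937298357/48918 ≈ -3.6688e+8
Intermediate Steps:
x(L) = 48 (x(L) = (10 + 40) - 2 = 50 - 2 = 48)
w = 673 (w = -2 + (-180)²/48 = -2 + 32400*(1/48) = -2 + 675 = 673)
(20118 + w)*(-17646 + 1/48918) = (20118 + 673)*(-17646 + 1/48918) = 20791*(-17646 + 1/48918) = 20791*(-863207027/48918) = -17946937298357/48918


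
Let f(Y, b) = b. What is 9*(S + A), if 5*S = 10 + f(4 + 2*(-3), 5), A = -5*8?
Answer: -333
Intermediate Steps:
A = -40
S = 3 (S = (10 + 5)/5 = (⅕)*15 = 3)
9*(S + A) = 9*(3 - 40) = 9*(-37) = -333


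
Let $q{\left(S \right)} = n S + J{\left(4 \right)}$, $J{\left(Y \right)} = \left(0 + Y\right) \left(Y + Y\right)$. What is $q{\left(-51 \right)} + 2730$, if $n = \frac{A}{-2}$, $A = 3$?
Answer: $\frac{5677}{2} \approx 2838.5$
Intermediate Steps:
$J{\left(Y \right)} = 2 Y^{2}$ ($J{\left(Y \right)} = Y 2 Y = 2 Y^{2}$)
$n = - \frac{3}{2}$ ($n = \frac{3}{-2} = 3 \left(- \frac{1}{2}\right) = - \frac{3}{2} \approx -1.5$)
$q{\left(S \right)} = 32 - \frac{3 S}{2}$ ($q{\left(S \right)} = - \frac{3 S}{2} + 2 \cdot 4^{2} = - \frac{3 S}{2} + 2 \cdot 16 = - \frac{3 S}{2} + 32 = 32 - \frac{3 S}{2}$)
$q{\left(-51 \right)} + 2730 = \left(32 - - \frac{153}{2}\right) + 2730 = \left(32 + \frac{153}{2}\right) + 2730 = \frac{217}{2} + 2730 = \frac{5677}{2}$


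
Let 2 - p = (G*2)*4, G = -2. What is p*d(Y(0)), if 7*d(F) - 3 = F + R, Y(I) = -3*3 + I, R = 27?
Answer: 54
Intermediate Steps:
Y(I) = -9 + I
d(F) = 30/7 + F/7 (d(F) = 3/7 + (F + 27)/7 = 3/7 + (27 + F)/7 = 3/7 + (27/7 + F/7) = 30/7 + F/7)
p = 18 (p = 2 - (-2*2)*4 = 2 - (-4)*4 = 2 - 1*(-16) = 2 + 16 = 18)
p*d(Y(0)) = 18*(30/7 + (-9 + 0)/7) = 18*(30/7 + (1/7)*(-9)) = 18*(30/7 - 9/7) = 18*3 = 54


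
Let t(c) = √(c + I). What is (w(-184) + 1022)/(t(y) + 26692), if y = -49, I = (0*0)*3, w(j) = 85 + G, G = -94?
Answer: 27038996/712462913 - 7091*I/712462913 ≈ 0.037951 - 9.9528e-6*I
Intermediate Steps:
w(j) = -9 (w(j) = 85 - 94 = -9)
I = 0 (I = 0*3 = 0)
t(c) = √c (t(c) = √(c + 0) = √c)
(w(-184) + 1022)/(t(y) + 26692) = (-9 + 1022)/(√(-49) + 26692) = 1013/(7*I + 26692) = 1013/(26692 + 7*I) = 1013*((26692 - 7*I)/712462913) = 1013*(26692 - 7*I)/712462913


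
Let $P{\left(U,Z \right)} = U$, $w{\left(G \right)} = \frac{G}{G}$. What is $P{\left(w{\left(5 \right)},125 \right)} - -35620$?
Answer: $35621$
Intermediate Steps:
$w{\left(G \right)} = 1$
$P{\left(w{\left(5 \right)},125 \right)} - -35620 = 1 - -35620 = 1 + 35620 = 35621$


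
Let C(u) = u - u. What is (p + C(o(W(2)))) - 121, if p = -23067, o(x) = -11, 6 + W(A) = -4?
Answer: -23188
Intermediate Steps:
W(A) = -10 (W(A) = -6 - 4 = -10)
C(u) = 0
(p + C(o(W(2)))) - 121 = (-23067 + 0) - 121 = -23067 - 121 = -23188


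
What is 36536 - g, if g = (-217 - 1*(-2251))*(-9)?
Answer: 54842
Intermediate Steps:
g = -18306 (g = (-217 + 2251)*(-9) = 2034*(-9) = -18306)
36536 - g = 36536 - 1*(-18306) = 36536 + 18306 = 54842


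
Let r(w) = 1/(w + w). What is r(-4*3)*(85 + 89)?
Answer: -29/4 ≈ -7.2500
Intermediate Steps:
r(w) = 1/(2*w)
r(-4*3)*(85 + 89) = (1/(2*((-4*3))))*(85 + 89) = ((1/2)/(-12))*174 = ((1/2)*(-1/12))*174 = -1/24*174 = -29/4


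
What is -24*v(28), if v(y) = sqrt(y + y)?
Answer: -48*sqrt(14) ≈ -179.60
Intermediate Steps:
v(y) = sqrt(2)*sqrt(y) (v(y) = sqrt(2*y) = sqrt(2)*sqrt(y))
-24*v(28) = -24*sqrt(2)*sqrt(28) = -24*sqrt(2)*2*sqrt(7) = -48*sqrt(14)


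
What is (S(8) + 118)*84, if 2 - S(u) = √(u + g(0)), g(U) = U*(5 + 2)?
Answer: 10080 - 168*√2 ≈ 9842.4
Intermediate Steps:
g(U) = 7*U (g(U) = U*7 = 7*U)
S(u) = 2 - √u (S(u) = 2 - √(u + 7*0) = 2 - √(u + 0) = 2 - √u)
(S(8) + 118)*84 = ((2 - √8) + 118)*84 = ((2 - 2*√2) + 118)*84 = (120 - 2*√2)*84 = 10080 - 168*√2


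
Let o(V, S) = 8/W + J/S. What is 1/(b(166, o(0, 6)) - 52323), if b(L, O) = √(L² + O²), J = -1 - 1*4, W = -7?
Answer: -92297772/4829247708683 - 3486*√7057/4829247708683 ≈ -1.9173e-5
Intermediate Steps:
J = -5 (J = -1 - 4 = -5)
o(V, S) = -8/7 - 5/S (o(V, S) = 8/(-7) - 5/S = 8*(-⅐) - 5/S = -8/7 - 5/S)
1/(b(166, o(0, 6)) - 52323) = 1/(√(166² + (-8/7 - 5/6)²) - 52323) = 1/(√(27556 + (-8/7 - 5*⅙)²) - 52323) = 1/(√(27556 + (-8/7 - ⅚)²) - 52323) = 1/(√(27556 + (-83/42)²) - 52323) = 1/(√(27556 + 6889/1764) - 52323) = 1/(√(48615673/1764) - 52323) = 1/(83*√7057/42 - 52323) = 1/(-52323 + 83*√7057/42)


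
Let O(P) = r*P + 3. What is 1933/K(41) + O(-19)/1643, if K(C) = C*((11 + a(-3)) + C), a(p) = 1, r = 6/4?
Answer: 117755/134726 ≈ 0.87403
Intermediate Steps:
r = 3/2 (r = 6*(¼) = 3/2 ≈ 1.5000)
O(P) = 3 + 3*P/2 (O(P) = 3*P/2 + 3 = 3 + 3*P/2)
K(C) = C*(12 + C) (K(C) = C*((11 + 1) + C) = C*(12 + C))
1933/K(41) + O(-19)/1643 = 1933/((41*(12 + 41))) + (3 + (3/2)*(-19))/1643 = 1933/((41*53)) + (3 - 57/2)*(1/1643) = 1933/2173 - 51/2*1/1643 = 1933*(1/2173) - 51/3286 = 1933/2173 - 51/3286 = 117755/134726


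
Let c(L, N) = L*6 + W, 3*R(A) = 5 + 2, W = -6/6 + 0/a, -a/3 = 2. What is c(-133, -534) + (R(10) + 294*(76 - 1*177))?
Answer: -91472/3 ≈ -30491.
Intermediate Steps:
a = -6 (a = -3*2 = -6)
W = -1 (W = -6/6 + 0/(-6) = -6*⅙ + 0*(-⅙) = -1 + 0 = -1)
R(A) = 7/3 (R(A) = (5 + 2)/3 = (⅓)*7 = 7/3)
c(L, N) = -1 + 6*L (c(L, N) = L*6 - 1 = 6*L - 1 = -1 + 6*L)
c(-133, -534) + (R(10) + 294*(76 - 1*177)) = (-1 + 6*(-133)) + (7/3 + 294*(76 - 1*177)) = (-1 - 798) + (7/3 + 294*(76 - 177)) = -799 + (7/3 + 294*(-101)) = -799 + (7/3 - 29694) = -799 - 89075/3 = -91472/3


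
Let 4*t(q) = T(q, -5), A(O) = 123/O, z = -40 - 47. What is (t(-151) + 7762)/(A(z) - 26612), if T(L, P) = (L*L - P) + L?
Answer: -519129/1029052 ≈ -0.50447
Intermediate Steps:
z = -87
T(L, P) = L + L**2 - P (T(L, P) = (L**2 - P) + L = L + L**2 - P)
t(q) = 5/4 + q/4 + q**2/4 (t(q) = (q + q**2 - 1*(-5))/4 = (q + q**2 + 5)/4 = (5 + q + q**2)/4 = 5/4 + q/4 + q**2/4)
(t(-151) + 7762)/(A(z) - 26612) = ((5/4 + (1/4)*(-151) + (1/4)*(-151)**2) + 7762)/(123/(-87) - 26612) = ((5/4 - 151/4 + (1/4)*22801) + 7762)/(123*(-1/87) - 26612) = ((5/4 - 151/4 + 22801/4) + 7762)/(-41/29 - 26612) = (22655/4 + 7762)/(-771789/29) = (53703/4)*(-29/771789) = -519129/1029052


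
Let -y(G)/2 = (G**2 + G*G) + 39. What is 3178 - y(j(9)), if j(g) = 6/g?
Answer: 29320/9 ≈ 3257.8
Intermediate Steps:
y(G) = -78 - 4*G**2 (y(G) = -2*((G**2 + G*G) + 39) = -2*((G**2 + G**2) + 39) = -2*(2*G**2 + 39) = -2*(39 + 2*G**2) = -78 - 4*G**2)
3178 - y(j(9)) = 3178 - (-78 - 4*(6/9)**2) = 3178 - (-78 - 4*(6*(1/9))**2) = 3178 - (-78 - 4*(2/3)**2) = 3178 - (-78 - 4*4/9) = 3178 - (-78 - 16/9) = 3178 - 1*(-718/9) = 3178 + 718/9 = 29320/9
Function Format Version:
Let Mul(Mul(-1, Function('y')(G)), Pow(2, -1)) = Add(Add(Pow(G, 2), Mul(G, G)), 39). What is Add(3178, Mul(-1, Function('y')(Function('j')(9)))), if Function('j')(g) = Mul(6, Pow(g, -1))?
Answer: Rational(29320, 9) ≈ 3257.8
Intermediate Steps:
Function('y')(G) = Add(-78, Mul(-4, Pow(G, 2))) (Function('y')(G) = Mul(-2, Add(Add(Pow(G, 2), Mul(G, G)), 39)) = Mul(-2, Add(Add(Pow(G, 2), Pow(G, 2)), 39)) = Mul(-2, Add(Mul(2, Pow(G, 2)), 39)) = Mul(-2, Add(39, Mul(2, Pow(G, 2)))) = Add(-78, Mul(-4, Pow(G, 2))))
Add(3178, Mul(-1, Function('y')(Function('j')(9)))) = Add(3178, Mul(-1, Add(-78, Mul(-4, Pow(Mul(6, Pow(9, -1)), 2))))) = Add(3178, Mul(-1, Add(-78, Mul(-4, Pow(Mul(6, Rational(1, 9)), 2))))) = Add(3178, Mul(-1, Add(-78, Mul(-4, Pow(Rational(2, 3), 2))))) = Add(3178, Mul(-1, Add(-78, Mul(-4, Rational(4, 9))))) = Add(3178, Mul(-1, Add(-78, Rational(-16, 9)))) = Add(3178, Mul(-1, Rational(-718, 9))) = Add(3178, Rational(718, 9)) = Rational(29320, 9)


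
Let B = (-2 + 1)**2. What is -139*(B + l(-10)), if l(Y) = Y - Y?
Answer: -139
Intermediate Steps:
B = 1 (B = (-1)**2 = 1)
l(Y) = 0
-139*(B + l(-10)) = -139*(1 + 0) = -139*1 = -139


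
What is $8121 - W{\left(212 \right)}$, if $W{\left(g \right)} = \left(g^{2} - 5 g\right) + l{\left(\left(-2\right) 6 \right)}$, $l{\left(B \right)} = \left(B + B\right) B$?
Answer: $-36051$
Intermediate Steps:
$l{\left(B \right)} = 2 B^{2}$ ($l{\left(B \right)} = 2 B B = 2 B^{2}$)
$W{\left(g \right)} = 288 + g^{2} - 5 g$ ($W{\left(g \right)} = \left(g^{2} - 5 g\right) + 2 \left(\left(-2\right) 6\right)^{2} = \left(g^{2} - 5 g\right) + 2 \left(-12\right)^{2} = \left(g^{2} - 5 g\right) + 2 \cdot 144 = \left(g^{2} - 5 g\right) + 288 = 288 + g^{2} - 5 g$)
$8121 - W{\left(212 \right)} = 8121 - \left(288 + 212^{2} - 1060\right) = 8121 - \left(288 + 44944 - 1060\right) = 8121 - 44172 = -36051$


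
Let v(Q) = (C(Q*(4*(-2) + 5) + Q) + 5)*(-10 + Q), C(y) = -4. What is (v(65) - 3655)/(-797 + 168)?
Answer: 3600/629 ≈ 5.7234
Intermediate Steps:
v(Q) = -10 + Q (v(Q) = (-4 + 5)*(-10 + Q) = 1*(-10 + Q) = -10 + Q)
(v(65) - 3655)/(-797 + 168) = ((-10 + 65) - 3655)/(-797 + 168) = (55 - 3655)/(-629) = -3600*(-1/629) = 3600/629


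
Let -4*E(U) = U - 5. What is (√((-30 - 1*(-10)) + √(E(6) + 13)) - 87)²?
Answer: (174 - I*√2*√(40 - √51))²/4 ≈ 7552.6 - 705.28*I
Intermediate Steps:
E(U) = 5/4 - U/4 (E(U) = -(U - 5)/4 = -(-5 + U)/4 = 5/4 - U/4)
(√((-30 - 1*(-10)) + √(E(6) + 13)) - 87)² = (√((-30 - 1*(-10)) + √((5/4 - ¼*6) + 13)) - 87)² = (√((-30 + 10) + √((5/4 - 3/2) + 13)) - 87)² = (√(-20 + √(-¼ + 13)) - 87)² = (√(-20 + √(51/4)) - 87)² = (√(-20 + √51/2) - 87)² = (-87 + √(-20 + √51/2))²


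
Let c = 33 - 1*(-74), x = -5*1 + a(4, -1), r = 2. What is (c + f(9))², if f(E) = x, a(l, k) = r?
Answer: 10816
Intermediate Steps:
a(l, k) = 2
x = -3 (x = -5*1 + 2 = -5 + 2 = -3)
f(E) = -3
c = 107 (c = 33 + 74 = 107)
(c + f(9))² = (107 - 3)² = 104² = 10816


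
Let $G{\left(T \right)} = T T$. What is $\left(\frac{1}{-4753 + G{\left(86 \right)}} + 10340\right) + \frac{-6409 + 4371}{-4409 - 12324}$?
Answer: $\frac{457295201627}{44225319} \approx 10340.0$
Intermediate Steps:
$G{\left(T \right)} = T^{2}$
$\left(\frac{1}{-4753 + G{\left(86 \right)}} + 10340\right) + \frac{-6409 + 4371}{-4409 - 12324} = \left(\frac{1}{-4753 + 86^{2}} + 10340\right) + \frac{-6409 + 4371}{-4409 - 12324} = \left(\frac{1}{-4753 + 7396} + 10340\right) - \frac{2038}{-16733} = \left(\frac{1}{2643} + 10340\right) - - \frac{2038}{16733} = \left(\frac{1}{2643} + 10340\right) + \frac{2038}{16733} = \frac{27328621}{2643} + \frac{2038}{16733} = \frac{457295201627}{44225319}$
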